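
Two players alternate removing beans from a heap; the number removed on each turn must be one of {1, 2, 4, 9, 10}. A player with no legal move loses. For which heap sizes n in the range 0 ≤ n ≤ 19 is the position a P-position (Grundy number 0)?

0, 3, 6, 11, 14, 17

n :  0  1  2  3  4  5  6  7  8  9 10 11 12 13 14 15 16 17 18 19
G :  0  1  2  0  1  2  0  1  2  3  4  0  1  2  0  1  2  0  1  2
P-positions are exactly the n with G(n) = 0.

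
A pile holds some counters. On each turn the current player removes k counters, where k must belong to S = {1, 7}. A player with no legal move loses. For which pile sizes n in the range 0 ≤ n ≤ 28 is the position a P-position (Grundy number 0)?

0, 2, 4, 6, 8, 10, 12, 14, 16, 18, 20, 22, 24, 26, 28

n :  0  1  2  3  4  5  6  7  8  9 10 11 12 13 14 15 16 17 18 19 20 21 22 23 24 25 26 27 28
G :  0  1  0  1  0  1  0  1  0  1  0  1  0  1  0  1  0  1  0  1  0  1  0  1  0  1  0  1  0
P-positions are exactly the n with G(n) = 0.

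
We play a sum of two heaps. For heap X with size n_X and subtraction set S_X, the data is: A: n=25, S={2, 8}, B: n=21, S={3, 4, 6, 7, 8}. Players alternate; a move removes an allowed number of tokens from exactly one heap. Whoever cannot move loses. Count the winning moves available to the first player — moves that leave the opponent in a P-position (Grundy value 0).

Heap A, S = {2, 8}:
n :  0  1  2  3  4  5  6  7  8  9 10 11 12 13 14 15 16 17 18 19 20 21 22 23 24 25
G :  0  0  1  1  0  0  1  1  2  2  0  0  1  1  0  0  1  1  2  2  0  0  1  1  0  0
G_A(25) = 0.
Heap B, S = {3, 4, 6, 7, 8}:
n :  0  1  2  3  4  5  6  7  8  9 10 11 12 13 14 15 16 17 18 19 20 21
G :  0  0  0  1  1  1  2  2  2  3  3  0  0  0  1  1  1  2  2  2  3  3
G_B(21) = 3.
Combined Grundy value = 0 ⊕ 3 = 3.
A winning move leaves total XOR = 0, i.e. changes one component's Grundy value g to g ⊕ X where X is the current total.
Heap A: need g' = 0⊕3 = 3. Options: 25−2→G=1, 25−8→G=1. Hits: 0.
Heap B: need g' = 3⊕3 = 0. Options: 21−3→G=2, 21−4→G=2, 21−6→G=1, 21−7→G=1, 21−8→G=0. Hits: 1.

1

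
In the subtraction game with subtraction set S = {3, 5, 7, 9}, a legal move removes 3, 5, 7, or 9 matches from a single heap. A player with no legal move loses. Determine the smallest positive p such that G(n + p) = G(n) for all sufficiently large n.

12

G(0) = 0
G(1) = mex{} = 0
G(2) = mex{} = 0
G(3) = mex{0} = 1
G(4) = mex{0} = 1
G(5) = mex{0,0} = 1
G(6) = mex{1,0} = 2
G(7) = mex{1,0,0} = 2
G(8) = mex{1,1,0} = 2
G(9) = mex{2,1,0,0} = 3
G(10) = mex{2,1,1,0} = 3
G(11) = mex{2,2,1,0} = 3
G(12) = mex{3,2,1,1} = 0
G(13) = mex{3,2,2,1} = 0
G(14) = mex{3,3,2,1} = 0
G(15) = mex{0,3,2,2} = 1
G(16) = mex{0,3,3,2} = 1
G(17) = mex{0,0,3,2} = 1
G(18) = mex{1,0,3,3} = 2
G(19) = mex{1,0,0,3} = 2
G(20) = mex{1,1,0,3} = 2
G(21) = mex{2,1,0,0} = 3
G(22) = mex{2,1,1,0} = 3
G(23) = mex{2,2,1,0} = 3
G(24) = mex{3,2,1,1} = 0
G(25) = mex{3,2,2,1} = 0
G(n+12) = G(n) holds for n = 0,…,8 (a full window of length max(S) = 9), so the sequence is purely periodic with period 12.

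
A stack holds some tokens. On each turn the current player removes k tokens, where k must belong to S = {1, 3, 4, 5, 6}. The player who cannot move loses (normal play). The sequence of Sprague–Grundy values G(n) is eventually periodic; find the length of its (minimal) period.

G(0) = 0
G(1) = mex{0} = 1
G(2) = mex{1} = 0
G(3) = mex{0,0} = 1
G(4) = mex{1,1,0} = 2
G(5) = mex{2,0,1,0} = 3
G(6) = mex{3,1,0,1,0} = 2
G(7) = mex{2,2,1,0,1} = 3
G(8) = mex{3,3,2,1,0} = 4
G(9) = mex{4,2,3,2,1} = 0
G(10) = mex{0,3,2,3,2} = 1
G(11) = mex{1,4,3,2,3} = 0
G(12) = mex{0,0,4,3,2} = 1
G(13) = mex{1,1,0,4,3} = 2
G(14) = mex{2,0,1,0,4} = 3
G(15) = mex{3,1,0,1,0} = 2
G(16) = mex{2,2,1,0,1} = 3
G(17) = mex{3,3,2,1,0} = 4
G(18) = mex{4,2,3,2,1} = 0
G(19) = mex{0,3,2,3,2} = 1
G(n+9) = G(n) holds for n = 0,…,5 (a full window of length max(S) = 6), so the sequence is purely periodic with period 9.

9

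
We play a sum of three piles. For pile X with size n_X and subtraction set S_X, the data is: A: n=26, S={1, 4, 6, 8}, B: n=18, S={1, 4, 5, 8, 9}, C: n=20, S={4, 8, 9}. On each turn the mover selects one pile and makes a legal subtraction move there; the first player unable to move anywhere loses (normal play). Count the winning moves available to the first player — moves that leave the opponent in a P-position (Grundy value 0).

3

Pile A, S = {1, 4, 6, 8}:
n :  0  1  2  3  4  5  6  7  8  9 10 11 12 13 14 15 16 17 18 19 20 21 22 23 24 25 26
G :  0  1  0  1  2  0  1  0  1  2  3  2  0  1  0  1  2  0  1  0  1  2  3  2  0  1  0
G_A(26) = 0.
Pile B, S = {1, 4, 5, 8, 9}:
n :  0  1  2  3  4  5  6  7  8  9 10 11 12 13 14 15 16 17 18
G :  0  1  0  1  2  3  2  3  4  5  4  5  0  1  0  1  2  3  2
G_B(18) = 2.
Pile C, S = {4, 8, 9}:
n :  0  1  2  3  4  5  6  7  8  9 10 11 12 13 14 15 16 17 18 19 20
G :  0  0  0  0  1  1  1  1  2  2  2  2  3  0  0  0  0  1  1  1  1
G_C(20) = 1.
Combined Grundy value = 0 ⊕ 2 ⊕ 1 = 3.
A winning move leaves total XOR = 0, i.e. changes one component's Grundy value g to g ⊕ X where X is the current total.
Pile A: need g' = 0⊕3 = 3. Options: 26−1→G=1, 26−4→G=3, 26−6→G=1, 26−8→G=1. Hits: 1.
Pile B: need g' = 2⊕3 = 1. Options: 18−1→G=3, 18−4→G=0, 18−5→G=1, 18−8→G=4, 18−9→G=5. Hits: 1.
Pile C: need g' = 1⊕3 = 2. Options: 20−4→G=0, 20−8→G=3, 20−9→G=2. Hits: 1.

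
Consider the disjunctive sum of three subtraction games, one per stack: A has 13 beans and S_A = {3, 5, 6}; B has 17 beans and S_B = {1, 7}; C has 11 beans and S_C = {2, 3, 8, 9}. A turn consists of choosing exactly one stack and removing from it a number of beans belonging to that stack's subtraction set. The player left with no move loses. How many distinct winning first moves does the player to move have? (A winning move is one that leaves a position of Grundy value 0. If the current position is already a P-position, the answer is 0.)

Stack A, S = {3, 5, 6}:
n :  0  1  2  3  4  5  6  7  8  9 10 11 12 13
G :  0  0  0  1  1  1  2  2  2  0  0  0  1  1
G_A(13) = 1.
Stack B, S = {1, 7}:
G(0) = 0
G(1) = mex{0} = 1
G(2) = mex{1} = 0
G(3) = mex{0} = 1
G(4) = mex{1} = 0
G(5) = mex{0} = 1
G(6) = mex{1} = 0
G(7) = mex{0,0} = 1
G(8) = mex{1,1} = 0
G(9) = mex{0,0} = 1
G(10) = mex{1,1} = 0
G(11) = mex{0,0} = 1
G(12) = mex{1,1} = 0
G(13) = mex{0,0} = 1
G(14) = mex{1,1} = 0
G(15) = mex{0,0} = 1
G(16) = mex{1,1} = 0
G(17) = mex{0,0} = 1
G_B(17) = 1.
Stack C, S = {2, 3, 8, 9}:
n :  0  1  2  3  4  5  6  7  8  9 10 11
G :  0  0  1  1  2  0  0  1  1  2  2  0
G_C(11) = 0.
Combined Grundy value = 1 ⊕ 1 ⊕ 0 = 0.
A winning move leaves total XOR = 0, i.e. changes one component's Grundy value g to g ⊕ X where X is the current total.
Stack A: target g' = 1⊕0 = 1, but every legal move changes the Grundy value (mex property), so 0 moves.
Stack B: target g' = 1⊕0 = 1, but every legal move changes the Grundy value (mex property), so 0 moves.
Stack C: target g' = 0⊕0 = 0, but every legal move changes the Grundy value (mex property), so 0 moves.

0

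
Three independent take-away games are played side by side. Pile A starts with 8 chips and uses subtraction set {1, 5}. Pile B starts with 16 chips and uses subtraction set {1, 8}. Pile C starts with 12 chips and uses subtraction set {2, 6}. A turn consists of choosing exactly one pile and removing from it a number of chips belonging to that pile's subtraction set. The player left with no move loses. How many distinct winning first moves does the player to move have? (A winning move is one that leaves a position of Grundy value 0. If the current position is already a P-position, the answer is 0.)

Pile A, S = {1, 5}:
G(0) = 0
G(1) = mex{0} = 1
G(2) = mex{1} = 0
G(3) = mex{0} = 1
G(4) = mex{1} = 0
G(5) = mex{0,0} = 1
G(6) = mex{1,1} = 0
G(7) = mex{0,0} = 1
G(8) = mex{1,1} = 0
G_A(8) = 0.
Pile B, S = {1, 8}:
G(0) = 0
G(1) = mex{0} = 1
G(2) = mex{1} = 0
G(3) = mex{0} = 1
G(4) = mex{1} = 0
G(5) = mex{0} = 1
G(6) = mex{1} = 0
G(7) = mex{0} = 1
G(8) = mex{1,0} = 2
G(9) = mex{2,1} = 0
G(10) = mex{0,0} = 1
G(11) = mex{1,1} = 0
G(12) = mex{0,0} = 1
G(13) = mex{1,1} = 0
G(14) = mex{0,0} = 1
G(15) = mex{1,1} = 0
G(16) = mex{0,2} = 1
G_B(16) = 1.
Pile C, S = {2, 6}:
n :  0  1  2  3  4  5  6  7  8  9 10 11 12
G :  0  0  1  1  0  0  1  1  0  0  1  1  0
G_C(12) = 0.
Combined Grundy value = 0 ⊕ 1 ⊕ 0 = 1.
A winning move leaves total XOR = 0, i.e. changes one component's Grundy value g to g ⊕ X where X is the current total.
Pile A: need g' = 0⊕1 = 1. Options: 8−1→G=1, 8−5→G=1. Hits: 2.
Pile B: need g' = 1⊕1 = 0. Options: 16−1→G=0, 16−8→G=2. Hits: 1.
Pile C: need g' = 0⊕1 = 1. Options: 12−2→G=1, 12−6→G=1. Hits: 2.

5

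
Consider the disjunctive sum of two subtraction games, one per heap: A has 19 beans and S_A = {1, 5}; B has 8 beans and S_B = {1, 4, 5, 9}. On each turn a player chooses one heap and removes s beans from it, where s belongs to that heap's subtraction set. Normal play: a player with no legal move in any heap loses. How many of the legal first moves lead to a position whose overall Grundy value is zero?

3

Heap A, S = {1, 5}:
n :  0  1  2  3  4  5  6  7  8  9 10 11 12 13 14 15 16 17 18 19
G :  0  1  0  1  0  1  0  1  0  1  0  1  0  1  0  1  0  1  0  1
G_A(19) = 1.
Heap B, S = {1, 4, 5, 9}:
n : 0 1 2 3 4 5 6 7 8
G : 0 1 0 1 2 3 2 3 0
G_B(8) = 0.
Combined Grundy value = 1 ⊕ 0 = 1.
A winning move leaves total XOR = 0, i.e. changes one component's Grundy value g to g ⊕ X where X is the current total.
Heap A: need g' = 1⊕1 = 0. Options: 19−1→G=0, 19−5→G=0. Hits: 2.
Heap B: need g' = 0⊕1 = 1. Options: 8−1→G=3, 8−4→G=2, 8−5→G=1. Hits: 1.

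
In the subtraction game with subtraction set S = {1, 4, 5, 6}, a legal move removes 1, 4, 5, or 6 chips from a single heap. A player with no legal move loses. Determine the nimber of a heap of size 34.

3

G(0) = 0
G(1) = mex{0} = 1
G(2) = mex{1} = 0
G(3) = mex{0} = 1
G(4) = mex{1,0} = 2
G(5) = mex{2,1,0} = 3
G(6) = mex{3,0,1,0} = 2
G(7) = mex{2,1,0,1} = 3
G(8) = mex{3,2,1,0} = 4
G(9) = mex{4,3,2,1} = 0
G(10) = mex{0,2,3,2} = 1
G(11) = mex{1,3,2,3} = 0
G(12) = mex{0,4,3,2} = 1
G(13) = mex{1,0,4,3} = 2
G(14) = mex{2,1,0,4} = 3
G(15) = mex{3,0,1,0} = 2
G(16) = mex{2,1,0,1} = 3
G(17) = mex{3,2,1,0} = 4
G(18) = mex{4,3,2,1} = 0
G(19) = mex{0,2,3,2} = 1
G(20) = mex{1,3,2,3} = 0
G(21) = mex{0,4,3,2} = 1
G(22) = mex{1,0,4,3} = 2
G(23) = mex{2,1,0,4} = 3
G(24) = mex{3,0,1,0} = 2
G(25) = mex{2,1,0,1} = 3
G(26) = mex{3,2,1,0} = 4
G(27) = mex{4,3,2,1} = 0
G(28) = mex{0,2,3,2} = 1
G(29) = mex{1,3,2,3} = 0
G(30) = mex{0,4,3,2} = 1
G(31) = mex{1,0,4,3} = 2
G(32) = mex{2,1,0,4} = 3
G(33) = mex{3,0,1,0} = 2
G(34) = mex{2,1,0,1} = 3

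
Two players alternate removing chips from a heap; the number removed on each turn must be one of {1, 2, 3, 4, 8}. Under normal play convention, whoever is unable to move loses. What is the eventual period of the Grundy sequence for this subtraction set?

5

G(0) = 0
G(1) = mex{0} = 1
G(2) = mex{1,0} = 2
G(3) = mex{2,1,0} = 3
G(4) = mex{3,2,1,0} = 4
G(5) = mex{4,3,2,1} = 0
G(6) = mex{0,4,3,2} = 1
G(7) = mex{1,0,4,3} = 2
G(8) = mex{2,1,0,4,0} = 3
G(9) = mex{3,2,1,0,1} = 4
G(10) = mex{4,3,2,1,2} = 0
G(11) = mex{0,4,3,2,3} = 1
G(12) = mex{1,0,4,3,4} = 2
G(13) = mex{2,1,0,4,0} = 3
G(14) = mex{3,2,1,0,1} = 4
G(n+5) = G(n) holds for n = 0,…,7 (a full window of length max(S) = 8), so the sequence is purely periodic with period 5.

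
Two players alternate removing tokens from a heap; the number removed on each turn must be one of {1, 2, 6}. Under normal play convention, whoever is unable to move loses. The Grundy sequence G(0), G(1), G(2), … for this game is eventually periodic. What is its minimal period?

n :  0  1  2  3  4  5  6  7  8  9 10 11 12 13 14 15
G :  0  1  2  0  1  2  3  0  1  2  0  1  2  3  0  1
G(n+7) = G(n) holds for n = 0,…,5 (a full window of length max(S) = 6), so the sequence is purely periodic with period 7.

7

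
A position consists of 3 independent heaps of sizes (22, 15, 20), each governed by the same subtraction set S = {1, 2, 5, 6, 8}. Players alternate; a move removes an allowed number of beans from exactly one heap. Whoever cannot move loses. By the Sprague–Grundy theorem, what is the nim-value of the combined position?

All heaps use S = {1, 2, 5, 6, 8}:
n :  0  1  2  3  4  5  6  7  8  9 10 11 12 13 14 15 16 17 18 19 20 21 22
G :  0  1  2  0  1  2  3  0  1  2  0  1  2  3  0  1  2  0  1  2  3  0  1
Heap A: G(22) = 1.
Heap B: G(15) = 1.
Heap C: G(20) = 3.
Combined Grundy value = 1 ⊕ 1 ⊕ 3 = 3.

3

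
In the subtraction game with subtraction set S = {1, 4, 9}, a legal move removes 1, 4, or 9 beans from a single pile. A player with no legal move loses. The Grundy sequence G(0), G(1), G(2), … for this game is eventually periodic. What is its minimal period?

n :  0  1  2  3  4  5  6  7  8  9 10 11 12 13 14 15
G :  0  1  0  1  2  0  1  0  1  2  0  1  0  1  2  0
G(n+5) = G(n) holds for n = 0,…,8 (a full window of length max(S) = 9), so the sequence is purely periodic with period 5.

5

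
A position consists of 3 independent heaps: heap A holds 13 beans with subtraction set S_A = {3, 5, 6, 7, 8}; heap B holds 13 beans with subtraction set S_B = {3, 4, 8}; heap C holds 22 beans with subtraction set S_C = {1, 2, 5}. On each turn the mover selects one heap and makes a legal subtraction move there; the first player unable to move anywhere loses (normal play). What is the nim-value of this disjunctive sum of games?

Heap A, S = {3, 5, 6, 7, 8}:
n :  0  1  2  3  4  5  6  7  8  9 10 11 12 13
G :  0  0  0  1  1  1  2  2  2  3  3  0  0  0
G_A(13) = 0.
Heap B, S = {3, 4, 8}:
n :  0  1  2  3  4  5  6  7  8  9 10 11 12 13
G :  0  0  0  1  1  1  2  0  2  3  1  3  0  0
G_B(13) = 0.
Heap C, S = {1, 2, 5}:
G(0) = 0
G(1) = mex{0} = 1
G(2) = mex{1,0} = 2
G(3) = mex{2,1} = 0
G(4) = mex{0,2} = 1
G(5) = mex{1,0,0} = 2
G(6) = mex{2,1,1} = 0
G(7) = mex{0,2,2} = 1
G(8) = mex{1,0,0} = 2
G(9) = mex{2,1,1} = 0
G(10) = mex{0,2,2} = 1
G(11) = mex{1,0,0} = 2
G(12) = mex{2,1,1} = 0
G(13) = mex{0,2,2} = 1
G(14) = mex{1,0,0} = 2
G(15) = mex{2,1,1} = 0
G(16) = mex{0,2,2} = 1
G(17) = mex{1,0,0} = 2
G(18) = mex{2,1,1} = 0
G(19) = mex{0,2,2} = 1
G(20) = mex{1,0,0} = 2
G(21) = mex{2,1,1} = 0
G(22) = mex{0,2,2} = 1
G_C(22) = 1.
Combined Grundy value = 0 ⊕ 0 ⊕ 1 = 1.

1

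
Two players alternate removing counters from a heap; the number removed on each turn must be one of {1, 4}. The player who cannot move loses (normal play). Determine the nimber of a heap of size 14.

2

n :  0  1  2  3  4  5  6  7  8  9 10 11 12 13 14
G :  0  1  0  1  2  0  1  0  1  2  0  1  0  1  2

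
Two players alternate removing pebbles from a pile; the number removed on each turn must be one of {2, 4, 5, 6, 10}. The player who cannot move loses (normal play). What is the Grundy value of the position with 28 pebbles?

2

n :  0  1  2  3  4  5  6  7  8  9 10 11 12 13 14 15 16 17 18 19 20 21 22 23 24 25 26 27 28
G :  0  0  1  1  2  2  3  3  0  0  1  1  2  2  3  3  0  0  1  1  2  2  3  3  0  0  1  1  2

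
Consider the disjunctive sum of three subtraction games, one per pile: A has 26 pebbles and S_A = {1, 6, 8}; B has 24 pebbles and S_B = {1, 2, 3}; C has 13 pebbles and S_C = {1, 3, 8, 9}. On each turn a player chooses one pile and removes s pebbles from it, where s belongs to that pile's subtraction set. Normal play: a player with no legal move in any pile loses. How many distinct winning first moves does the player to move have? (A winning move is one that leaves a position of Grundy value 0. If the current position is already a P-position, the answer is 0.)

Pile A, S = {1, 6, 8}:
n :  0  1  2  3  4  5  6  7  8  9 10 11 12 13 14 15 16 17 18 19 20 21 22 23 24 25 26
G :  0  1  0  1  0  1  2  0  1  0  1  0  1  2  0  1  0  1  0  1  2  0  1  0  1  0  1
G_A(26) = 1.
Pile B, S = {1, 2, 3}:
G(0) = 0
G(1) = mex{0} = 1
G(2) = mex{1,0} = 2
G(3) = mex{2,1,0} = 3
G(4) = mex{3,2,1} = 0
G(5) = mex{0,3,2} = 1
G(6) = mex{1,0,3} = 2
G(7) = mex{2,1,0} = 3
G(8) = mex{3,2,1} = 0
G(9) = mex{0,3,2} = 1
G(10) = mex{1,0,3} = 2
G(11) = mex{2,1,0} = 3
G(12) = mex{3,2,1} = 0
G(13) = mex{0,3,2} = 1
G(14) = mex{1,0,3} = 2
G(15) = mex{2,1,0} = 3
G(16) = mex{3,2,1} = 0
G(17) = mex{0,3,2} = 1
G(18) = mex{1,0,3} = 2
G(19) = mex{2,1,0} = 3
G(20) = mex{3,2,1} = 0
G(21) = mex{0,3,2} = 1
G(22) = mex{1,0,3} = 2
G(23) = mex{2,1,0} = 3
G(24) = mex{3,2,1} = 0
G_B(24) = 0.
Pile C, S = {1, 3, 8, 9}:
G(0) = 0
G(1) = mex{0} = 1
G(2) = mex{1} = 0
G(3) = mex{0,0} = 1
G(4) = mex{1,1} = 0
G(5) = mex{0,0} = 1
G(6) = mex{1,1} = 0
G(7) = mex{0,0} = 1
G(8) = mex{1,1,0} = 2
G(9) = mex{2,0,1,0} = 3
G(10) = mex{3,1,0,1} = 2
G(11) = mex{2,2,1,0} = 3
G(12) = mex{3,3,0,1} = 2
G(13) = mex{2,2,1,0} = 3
G_C(13) = 3.
Combined Grundy value = 1 ⊕ 0 ⊕ 3 = 2.
A winning move leaves total XOR = 0, i.e. changes one component's Grundy value g to g ⊕ X where X is the current total.
Pile A: need g' = 1⊕2 = 3. Options: 26−1→G=0, 26−6→G=2, 26−8→G=0. Hits: 0.
Pile B: need g' = 0⊕2 = 2. Options: 24−1→G=3, 24−2→G=2, 24−3→G=1. Hits: 1.
Pile C: need g' = 3⊕2 = 1. Options: 13−1→G=2, 13−3→G=2, 13−8→G=1, 13−9→G=0. Hits: 1.

2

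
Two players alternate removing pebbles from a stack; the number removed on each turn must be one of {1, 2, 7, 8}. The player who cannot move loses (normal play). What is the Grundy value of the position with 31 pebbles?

n :  0  1  2  3  4  5  6  7  8  9 10 11 12 13 14 15 16 17 18 19 20 21 22 23 24 25 26 27 28 29 30 31
G :  0  1  2  0  1  2  0  1  2  0  1  2  0  1  2  0  1  2  0  1  2  0  1  2  0  1  2  0  1  2  0  1

1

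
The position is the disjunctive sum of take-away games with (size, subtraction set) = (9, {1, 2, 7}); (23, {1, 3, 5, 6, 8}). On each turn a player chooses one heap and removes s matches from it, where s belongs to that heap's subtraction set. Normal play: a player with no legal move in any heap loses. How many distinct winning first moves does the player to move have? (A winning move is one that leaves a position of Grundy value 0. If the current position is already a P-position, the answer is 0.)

3

Heap A, S = {1, 2, 7}:
n : 0 1 2 3 4 5 6 7 8 9
G : 0 1 2 0 1 2 0 1 2 0
G_A(9) = 0.
Heap B, S = {1, 3, 5, 6, 8}:
G(0) = 0
G(1) = mex{0} = 1
G(2) = mex{1} = 0
G(3) = mex{0,0} = 1
G(4) = mex{1,1} = 0
G(5) = mex{0,0,0} = 1
G(6) = mex{1,1,1,0} = 2
G(7) = mex{2,0,0,1} = 3
G(8) = mex{3,1,1,0,0} = 2
G(9) = mex{2,2,0,1,1} = 3
G(10) = mex{3,3,1,0,0} = 2
G(11) = mex{2,2,2,1,1} = 0
G(12) = mex{0,3,3,2,0} = 1
G(13) = mex{1,2,2,3,1} = 0
G(14) = mex{0,0,3,2,2} = 1
G(15) = mex{1,1,2,3,3} = 0
G(16) = mex{0,0,0,2,2} = 1
G(17) = mex{1,1,1,0,3} = 2
G(18) = mex{2,0,0,1,2} = 3
G(19) = mex{3,1,1,0,0} = 2
G(20) = mex{2,2,0,1,1} = 3
G(21) = mex{3,3,1,0,0} = 2
G(22) = mex{2,2,2,1,1} = 0
G(23) = mex{0,3,3,2,0} = 1
G_B(23) = 1.
Combined Grundy value = 0 ⊕ 1 = 1.
A winning move leaves total XOR = 0, i.e. changes one component's Grundy value g to g ⊕ X where X is the current total.
Heap A: need g' = 0⊕1 = 1. Options: 9−1→G=2, 9−2→G=1, 9−7→G=2. Hits: 1.
Heap B: need g' = 1⊕1 = 0. Options: 23−1→G=0, 23−3→G=3, 23−5→G=3, 23−6→G=2, 23−8→G=0. Hits: 2.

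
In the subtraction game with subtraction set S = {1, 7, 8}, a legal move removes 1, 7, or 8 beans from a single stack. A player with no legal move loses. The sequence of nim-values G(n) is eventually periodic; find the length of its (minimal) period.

15

n :  0  1  2  3  4  5  6  7  8  9 10 11 12 13 14 15 16 17 18 19 20 21 22 23 24 25 26 27 28 29 30 31
G :  0  1  0  1  0  1  0  1  2  3  2  3  2  3  2  0  1  0  1  0  1  0  1  2  3  2  3  2  3  2  0  1
G(n+15) = G(n) holds for n = 0,…,7 (a full window of length max(S) = 8), so the sequence is purely periodic with period 15.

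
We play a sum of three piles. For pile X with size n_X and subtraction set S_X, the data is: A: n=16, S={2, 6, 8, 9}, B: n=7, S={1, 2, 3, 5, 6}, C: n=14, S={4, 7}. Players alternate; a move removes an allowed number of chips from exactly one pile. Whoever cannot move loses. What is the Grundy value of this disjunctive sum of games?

Pile A, S = {2, 6, 8, 9}:
n :  0  1  2  3  4  5  6  7  8  9 10 11 12 13 14 15 16
G :  0  0  1  1  0  0  1  1  2  2  3  3  2  2  3  0  0
G_A(16) = 0.
Pile B, S = {1, 2, 3, 5, 6}:
G(0) = 0
G(1) = mex{0} = 1
G(2) = mex{1,0} = 2
G(3) = mex{2,1,0} = 3
G(4) = mex{3,2,1} = 0
G(5) = mex{0,3,2,0} = 1
G(6) = mex{1,0,3,1,0} = 2
G(7) = mex{2,1,0,2,1} = 3
G_B(7) = 3.
Pile C, S = {4, 7}:
n :  0  1  2  3  4  5  6  7  8  9 10 11 12 13 14
G :  0  0  0  0  1  1  1  1  2  2  2  0  0  0  0
G_C(14) = 0.
Combined Grundy value = 0 ⊕ 3 ⊕ 0 = 3.

3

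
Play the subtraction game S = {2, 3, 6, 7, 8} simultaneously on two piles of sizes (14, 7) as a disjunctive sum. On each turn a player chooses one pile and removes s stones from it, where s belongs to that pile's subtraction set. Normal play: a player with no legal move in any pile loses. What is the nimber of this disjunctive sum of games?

All piles use S = {2, 3, 6, 7, 8}:
n :  0  1  2  3  4  5  6  7  8  9 10 11 12 13 14
G :  0  0  1  1  2  0  3  1  2  2  0  3  1  2  0
Pile A: G(14) = 0.
Pile B: G(7) = 1.
Combined Grundy value = 0 ⊕ 1 = 1.

1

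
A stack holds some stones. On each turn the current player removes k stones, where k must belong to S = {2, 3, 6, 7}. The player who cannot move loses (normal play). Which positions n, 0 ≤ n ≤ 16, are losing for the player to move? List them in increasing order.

G(0) = 0
G(1) = mex{} = 0
G(2) = mex{0} = 1
G(3) = mex{0,0} = 1
G(4) = mex{1,0} = 2
G(5) = mex{1,1} = 0
G(6) = mex{2,1,0} = 3
G(7) = mex{0,2,0,0} = 1
G(8) = mex{3,0,1,0} = 2
G(9) = mex{1,3,1,1} = 0
G(10) = mex{2,1,2,1} = 0
G(11) = mex{0,2,0,2} = 1
G(12) = mex{0,0,3,0} = 1
G(13) = mex{1,0,1,3} = 2
G(14) = mex{1,1,2,1} = 0
G(15) = mex{2,1,0,2} = 3
G(16) = mex{0,2,0,0} = 1
P-positions are exactly the n with G(n) = 0.

0, 1, 5, 9, 10, 14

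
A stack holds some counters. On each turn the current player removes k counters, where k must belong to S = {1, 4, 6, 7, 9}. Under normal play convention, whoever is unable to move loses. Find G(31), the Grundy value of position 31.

n :  0  1  2  3  4  5  6  7  8  9 10 11 12 13 14 15 16 17 18 19 20 21 22 23 24 25 26 27 28 29 30 31
G :  0  1  0  1  2  0  1  2  3  2  0  1  2  0  1  0  1  2  0  1  2  3  2  0  1  2  0  1  0  1  2  0

0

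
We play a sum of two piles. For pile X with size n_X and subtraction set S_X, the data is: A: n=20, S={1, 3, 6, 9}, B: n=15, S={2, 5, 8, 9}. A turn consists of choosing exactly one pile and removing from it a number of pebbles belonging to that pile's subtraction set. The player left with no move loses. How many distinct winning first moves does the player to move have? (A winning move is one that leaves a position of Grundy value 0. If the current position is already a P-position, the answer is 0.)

0

Pile A, S = {1, 3, 6, 9}:
G(0) = 0
G(1) = mex{0} = 1
G(2) = mex{1} = 0
G(3) = mex{0,0} = 1
G(4) = mex{1,1} = 0
G(5) = mex{0,0} = 1
G(6) = mex{1,1,0} = 2
G(7) = mex{2,0,1} = 3
G(8) = mex{3,1,0} = 2
G(9) = mex{2,2,1,0} = 3
G(10) = mex{3,3,0,1} = 2
G(11) = mex{2,2,1,0} = 3
G(12) = mex{3,3,2,1} = 0
G(13) = mex{0,2,3,0} = 1
G(14) = mex{1,3,2,1} = 0
G(15) = mex{0,0,3,2} = 1
G(16) = mex{1,1,2,3} = 0
G(17) = mex{0,0,3,2} = 1
G(18) = mex{1,1,0,3} = 2
G(19) = mex{2,0,1,2} = 3
G(20) = mex{3,1,0,3} = 2
G_A(20) = 2.
Pile B, S = {2, 5, 8, 9}:
G(0) = 0
G(1) = mex{} = 0
G(2) = mex{0} = 1
G(3) = mex{0} = 1
G(4) = mex{1} = 0
G(5) = mex{1,0} = 2
G(6) = mex{0,0} = 1
G(7) = mex{2,1} = 0
G(8) = mex{1,1,0} = 2
G(9) = mex{0,0,0,0} = 1
G(10) = mex{2,2,1,0} = 3
G(11) = mex{1,1,1,1} = 0
G(12) = mex{3,0,0,1} = 2
G(13) = mex{0,2,2,0} = 1
G(14) = mex{2,1,1,2} = 0
G(15) = mex{1,3,0,1} = 2
G_B(15) = 2.
Combined Grundy value = 2 ⊕ 2 = 0.
A winning move leaves total XOR = 0, i.e. changes one component's Grundy value g to g ⊕ X where X is the current total.
Pile A: target g' = 2⊕0 = 2, but every legal move changes the Grundy value (mex property), so 0 moves.
Pile B: target g' = 2⊕0 = 2, but every legal move changes the Grundy value (mex property), so 0 moves.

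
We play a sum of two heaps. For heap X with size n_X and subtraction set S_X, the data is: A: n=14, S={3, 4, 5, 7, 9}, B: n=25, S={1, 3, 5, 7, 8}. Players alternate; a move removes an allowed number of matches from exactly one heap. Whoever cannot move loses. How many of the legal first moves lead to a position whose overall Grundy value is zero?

Heap A, S = {3, 4, 5, 7, 9}:
G(0) = 0
G(1) = mex{} = 0
G(2) = mex{} = 0
G(3) = mex{0} = 1
G(4) = mex{0,0} = 1
G(5) = mex{0,0,0} = 1
G(6) = mex{1,0,0} = 2
G(7) = mex{1,1,0,0} = 2
G(8) = mex{1,1,1,0} = 2
G(9) = mex{2,1,1,0,0} = 3
G(10) = mex{2,2,1,1,0} = 3
G(11) = mex{2,2,2,1,0} = 3
G(12) = mex{3,2,2,1,1} = 0
G(13) = mex{3,3,2,2,1} = 0
G(14) = mex{3,3,3,2,1} = 0
G_A(14) = 0.
Heap B, S = {1, 3, 5, 7, 8}:
n :  0  1  2  3  4  5  6  7  8  9 10 11 12 13 14 15 16 17 18 19 20 21 22 23 24 25
G :  0  1  0  1  0  1  0  1  2  3  2  3  2  3  2  0  1  0  1  0  1  0  1  2  3  2
G_B(25) = 2.
Combined Grundy value = 0 ⊕ 2 = 2.
A winning move leaves total XOR = 0, i.e. changes one component's Grundy value g to g ⊕ X where X is the current total.
Heap A: need g' = 0⊕2 = 2. Options: 14−3→G=3, 14−4→G=3, 14−5→G=3, 14−7→G=2, 14−9→G=1. Hits: 1.
Heap B: need g' = 2⊕2 = 0. Options: 25−1→G=3, 25−3→G=1, 25−5→G=1, 25−7→G=1, 25−8→G=0. Hits: 1.

2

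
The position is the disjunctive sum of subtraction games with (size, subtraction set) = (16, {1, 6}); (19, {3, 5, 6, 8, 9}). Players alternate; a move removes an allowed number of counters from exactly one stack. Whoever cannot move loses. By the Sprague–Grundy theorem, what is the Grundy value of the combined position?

2

Stack A, S = {1, 6}:
n :  0  1  2  3  4  5  6  7  8  9 10 11 12 13 14 15 16
G :  0  1  0  1  0  1  2  0  1  0  1  0  1  2  0  1  0
G_A(16) = 0.
Stack B, S = {3, 5, 6, 8, 9}:
n :  0  1  2  3  4  5  6  7  8  9 10 11 12 13 14 15 16 17 18 19
G :  0  0  0  1  1  1  2  2  2  3  3  3  0  0  0  1  1  1  2  2
G_B(19) = 2.
Combined Grundy value = 0 ⊕ 2 = 2.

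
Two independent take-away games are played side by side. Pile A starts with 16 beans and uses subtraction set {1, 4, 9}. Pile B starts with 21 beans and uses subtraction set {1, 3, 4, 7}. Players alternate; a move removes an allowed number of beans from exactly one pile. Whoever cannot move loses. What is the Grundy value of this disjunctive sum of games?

2

Pile A, S = {1, 4, 9}:
n :  0  1  2  3  4  5  6  7  8  9 10 11 12 13 14 15 16
G :  0  1  0  1  2  0  1  0  1  2  0  1  0  1  2  0  1
G_A(16) = 1.
Pile B, S = {1, 3, 4, 7}:
n :  0  1  2  3  4  5  6  7  8  9 10 11 12 13 14 15 16 17 18 19 20 21
G :  0  1  0  1  2  3  2  3  0  1  0  1  2  3  2  3  0  1  0  1  2  3
G_B(21) = 3.
Combined Grundy value = 1 ⊕ 3 = 2.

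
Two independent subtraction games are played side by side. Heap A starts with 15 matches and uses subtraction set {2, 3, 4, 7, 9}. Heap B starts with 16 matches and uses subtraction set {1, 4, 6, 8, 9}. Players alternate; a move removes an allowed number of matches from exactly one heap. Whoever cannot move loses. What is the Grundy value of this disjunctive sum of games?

Heap A, S = {2, 3, 4, 7, 9}:
n :  0  1  2  3  4  5  6  7  8  9 10 11 12 13 14 15
G :  0  0  1  1  2  2  0  3  1  4  2  0  0  1  1  2
G_A(15) = 2.
Heap B, S = {1, 4, 6, 8, 9}:
G(0) = 0
G(1) = mex{0} = 1
G(2) = mex{1} = 0
G(3) = mex{0} = 1
G(4) = mex{1,0} = 2
G(5) = mex{2,1} = 0
G(6) = mex{0,0,0} = 1
G(7) = mex{1,1,1} = 0
G(8) = mex{0,2,0,0} = 1
G(9) = mex{1,0,1,1,0} = 2
G(10) = mex{2,1,2,0,1} = 3
G(11) = mex{3,0,0,1,0} = 2
G(12) = mex{2,1,1,2,1} = 0
G(13) = mex{0,2,0,0,2} = 1
G(14) = mex{1,3,1,1,0} = 2
G(15) = mex{2,2,2,0,1} = 3
G(16) = mex{3,0,3,1,0} = 2
G_B(16) = 2.
Combined Grundy value = 2 ⊕ 2 = 0.

0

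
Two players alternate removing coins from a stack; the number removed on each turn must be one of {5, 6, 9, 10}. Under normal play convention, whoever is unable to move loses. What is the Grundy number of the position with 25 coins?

n :  0  1  2  3  4  5  6  7  8  9 10 11 12 13 14 15 16 17 18 19 20 21 22 23 24 25
G :  0  0  0  0  0  1  1  1  1  1  2  2  2  2  2  0  0  0  0  0  1  1  1  1  1  2

2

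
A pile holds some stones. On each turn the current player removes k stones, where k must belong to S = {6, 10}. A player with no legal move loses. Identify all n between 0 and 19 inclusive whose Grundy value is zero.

0, 1, 2, 3, 4, 5, 16, 17, 18, 19

G(0) = 0
G(1) = mex{} = 0
G(2) = mex{} = 0
G(3) = mex{} = 0
G(4) = mex{} = 0
G(5) = mex{} = 0
G(6) = mex{0} = 1
G(7) = mex{0} = 1
G(8) = mex{0} = 1
G(9) = mex{0} = 1
G(10) = mex{0,0} = 1
G(11) = mex{0,0} = 1
G(12) = mex{1,0} = 2
G(13) = mex{1,0} = 2
G(14) = mex{1,0} = 2
G(15) = mex{1,0} = 2
G(16) = mex{1,1} = 0
G(17) = mex{1,1} = 0
G(18) = mex{2,1} = 0
G(19) = mex{2,1} = 0
P-positions are exactly the n with G(n) = 0.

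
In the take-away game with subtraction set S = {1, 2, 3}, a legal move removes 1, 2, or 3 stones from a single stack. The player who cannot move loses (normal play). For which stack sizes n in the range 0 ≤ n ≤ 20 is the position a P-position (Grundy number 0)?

0, 4, 8, 12, 16, 20

G(0) = 0
G(1) = mex{0} = 1
G(2) = mex{1,0} = 2
G(3) = mex{2,1,0} = 3
G(4) = mex{3,2,1} = 0
G(5) = mex{0,3,2} = 1
G(6) = mex{1,0,3} = 2
G(7) = mex{2,1,0} = 3
G(8) = mex{3,2,1} = 0
G(9) = mex{0,3,2} = 1
G(10) = mex{1,0,3} = 2
G(11) = mex{2,1,0} = 3
G(12) = mex{3,2,1} = 0
G(13) = mex{0,3,2} = 1
G(14) = mex{1,0,3} = 2
G(15) = mex{2,1,0} = 3
G(16) = mex{3,2,1} = 0
G(17) = mex{0,3,2} = 1
G(18) = mex{1,0,3} = 2
G(19) = mex{2,1,0} = 3
G(20) = mex{3,2,1} = 0
P-positions are exactly the n with G(n) = 0.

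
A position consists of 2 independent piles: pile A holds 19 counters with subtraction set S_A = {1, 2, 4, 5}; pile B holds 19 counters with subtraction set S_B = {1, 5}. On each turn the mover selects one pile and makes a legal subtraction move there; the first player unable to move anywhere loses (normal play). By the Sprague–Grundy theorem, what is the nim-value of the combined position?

0

Pile A, S = {1, 2, 4, 5}:
G(0) = 0
G(1) = mex{0} = 1
G(2) = mex{1,0} = 2
G(3) = mex{2,1} = 0
G(4) = mex{0,2,0} = 1
G(5) = mex{1,0,1,0} = 2
G(6) = mex{2,1,2,1} = 0
G(7) = mex{0,2,0,2} = 1
G(8) = mex{1,0,1,0} = 2
G(9) = mex{2,1,2,1} = 0
G(10) = mex{0,2,0,2} = 1
G(11) = mex{1,0,1,0} = 2
G(12) = mex{2,1,2,1} = 0
G(13) = mex{0,2,0,2} = 1
G(14) = mex{1,0,1,0} = 2
G(15) = mex{2,1,2,1} = 0
G(16) = mex{0,2,0,2} = 1
G(17) = mex{1,0,1,0} = 2
G(18) = mex{2,1,2,1} = 0
G(19) = mex{0,2,0,2} = 1
G_A(19) = 1.
Pile B, S = {1, 5}:
n :  0  1  2  3  4  5  6  7  8  9 10 11 12 13 14 15 16 17 18 19
G :  0  1  0  1  0  1  0  1  0  1  0  1  0  1  0  1  0  1  0  1
G_B(19) = 1.
Combined Grundy value = 1 ⊕ 1 = 0.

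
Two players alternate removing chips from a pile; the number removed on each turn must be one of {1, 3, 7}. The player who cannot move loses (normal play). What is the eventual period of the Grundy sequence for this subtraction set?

G(0) = 0
G(1) = mex{0} = 1
G(2) = mex{1} = 0
G(3) = mex{0,0} = 1
G(4) = mex{1,1} = 0
G(5) = mex{0,0} = 1
G(6) = mex{1,1} = 0
G(7) = mex{0,0,0} = 1
G(8) = mex{1,1,1} = 0
G(9) = mex{0,0,0} = 1
G(10) = mex{1,1,1} = 0
G(11) = mex{0,0,0} = 1
G(12) = mex{1,1,1} = 0
G(13) = mex{0,0,0} = 1
G(14) = mex{1,1,1} = 0
G(n+2) = G(n) holds for n = 0,…,6 (a full window of length max(S) = 7), so the sequence is purely periodic with period 2.

2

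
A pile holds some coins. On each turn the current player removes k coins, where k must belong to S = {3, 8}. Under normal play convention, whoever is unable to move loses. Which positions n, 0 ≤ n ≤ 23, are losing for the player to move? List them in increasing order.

0, 1, 2, 6, 7, 11, 12, 13, 17, 18, 22, 23

G(0) = 0
G(1) = mex{} = 0
G(2) = mex{} = 0
G(3) = mex{0} = 1
G(4) = mex{0} = 1
G(5) = mex{0} = 1
G(6) = mex{1} = 0
G(7) = mex{1} = 0
G(8) = mex{1,0} = 2
G(9) = mex{0,0} = 1
G(10) = mex{0,0} = 1
G(11) = mex{2,1} = 0
G(12) = mex{1,1} = 0
G(13) = mex{1,1} = 0
G(14) = mex{0,0} = 1
G(15) = mex{0,0} = 1
G(16) = mex{0,2} = 1
G(17) = mex{1,1} = 0
G(18) = mex{1,1} = 0
G(19) = mex{1,0} = 2
G(20) = mex{0,0} = 1
G(21) = mex{0,0} = 1
G(22) = mex{2,1} = 0
G(23) = mex{1,1} = 0
P-positions are exactly the n with G(n) = 0.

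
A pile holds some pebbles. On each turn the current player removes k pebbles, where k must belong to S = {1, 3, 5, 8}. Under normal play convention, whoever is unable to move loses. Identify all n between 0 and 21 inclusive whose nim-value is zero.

0, 2, 4, 6, 13, 15, 17, 19

G(0) = 0
G(1) = mex{0} = 1
G(2) = mex{1} = 0
G(3) = mex{0,0} = 1
G(4) = mex{1,1} = 0
G(5) = mex{0,0,0} = 1
G(6) = mex{1,1,1} = 0
G(7) = mex{0,0,0} = 1
G(8) = mex{1,1,1,0} = 2
G(9) = mex{2,0,0,1} = 3
G(10) = mex{3,1,1,0} = 2
G(11) = mex{2,2,0,1} = 3
G(12) = mex{3,3,1,0} = 2
G(13) = mex{2,2,2,1} = 0
G(14) = mex{0,3,3,0} = 1
G(15) = mex{1,2,2,1} = 0
G(16) = mex{0,0,3,2} = 1
G(17) = mex{1,1,2,3} = 0
G(18) = mex{0,0,0,2} = 1
G(19) = mex{1,1,1,3} = 0
G(20) = mex{0,0,0,2} = 1
G(21) = mex{1,1,1,0} = 2
P-positions are exactly the n with G(n) = 0.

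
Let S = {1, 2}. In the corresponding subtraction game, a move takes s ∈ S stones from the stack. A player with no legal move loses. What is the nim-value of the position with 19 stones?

G(0) = 0
G(1) = mex{0} = 1
G(2) = mex{1,0} = 2
G(3) = mex{2,1} = 0
G(4) = mex{0,2} = 1
G(5) = mex{1,0} = 2
G(6) = mex{2,1} = 0
G(7) = mex{0,2} = 1
G(8) = mex{1,0} = 2
G(9) = mex{2,1} = 0
G(10) = mex{0,2} = 1
G(11) = mex{1,0} = 2
G(12) = mex{2,1} = 0
G(13) = mex{0,2} = 1
G(14) = mex{1,0} = 2
G(15) = mex{2,1} = 0
G(16) = mex{0,2} = 1
G(17) = mex{1,0} = 2
G(18) = mex{2,1} = 0
G(19) = mex{0,2} = 1

1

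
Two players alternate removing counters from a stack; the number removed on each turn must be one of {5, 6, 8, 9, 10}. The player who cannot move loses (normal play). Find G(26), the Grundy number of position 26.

n :  0  1  2  3  4  5  6  7  8  9 10 11 12 13 14 15 16 17 18 19 20 21 22 23 24 25 26
G :  0  0  0  0  0  1  1  1  1  1  2  2  2  2  2  0  0  0  0  0  1  1  1  1  1  2  2

2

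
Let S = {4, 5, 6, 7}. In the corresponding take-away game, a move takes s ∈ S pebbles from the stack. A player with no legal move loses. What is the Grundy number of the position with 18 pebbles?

G(0) = 0
G(1) = mex{} = 0
G(2) = mex{} = 0
G(3) = mex{} = 0
G(4) = mex{0} = 1
G(5) = mex{0,0} = 1
G(6) = mex{0,0,0} = 1
G(7) = mex{0,0,0,0} = 1
G(8) = mex{1,0,0,0} = 2
G(9) = mex{1,1,0,0} = 2
G(10) = mex{1,1,1,0} = 2
G(11) = mex{1,1,1,1} = 0
G(12) = mex{2,1,1,1} = 0
G(13) = mex{2,2,1,1} = 0
G(14) = mex{2,2,2,1} = 0
G(15) = mex{0,2,2,2} = 1
G(16) = mex{0,0,2,2} = 1
G(17) = mex{0,0,0,2} = 1
G(18) = mex{0,0,0,0} = 1

1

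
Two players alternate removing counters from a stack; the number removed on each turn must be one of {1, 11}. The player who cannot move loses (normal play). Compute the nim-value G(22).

n :  0  1  2  3  4  5  6  7  8  9 10 11 12 13 14 15 16 17 18 19 20 21 22
G :  0  1  0  1  0  1  0  1  0  1  0  1  0  1  0  1  0  1  0  1  0  1  0

0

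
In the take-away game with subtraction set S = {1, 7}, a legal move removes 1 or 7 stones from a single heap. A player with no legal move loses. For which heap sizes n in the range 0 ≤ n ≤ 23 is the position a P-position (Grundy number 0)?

G(0) = 0
G(1) = mex{0} = 1
G(2) = mex{1} = 0
G(3) = mex{0} = 1
G(4) = mex{1} = 0
G(5) = mex{0} = 1
G(6) = mex{1} = 0
G(7) = mex{0,0} = 1
G(8) = mex{1,1} = 0
G(9) = mex{0,0} = 1
G(10) = mex{1,1} = 0
G(11) = mex{0,0} = 1
G(12) = mex{1,1} = 0
G(13) = mex{0,0} = 1
G(14) = mex{1,1} = 0
G(15) = mex{0,0} = 1
G(16) = mex{1,1} = 0
G(17) = mex{0,0} = 1
G(18) = mex{1,1} = 0
G(19) = mex{0,0} = 1
G(20) = mex{1,1} = 0
G(21) = mex{0,0} = 1
G(22) = mex{1,1} = 0
G(23) = mex{0,0} = 1
P-positions are exactly the n with G(n) = 0.

0, 2, 4, 6, 8, 10, 12, 14, 16, 18, 20, 22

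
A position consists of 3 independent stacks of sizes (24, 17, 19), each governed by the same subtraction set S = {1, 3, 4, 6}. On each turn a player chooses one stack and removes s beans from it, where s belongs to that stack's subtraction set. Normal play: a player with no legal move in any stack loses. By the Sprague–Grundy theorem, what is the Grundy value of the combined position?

All stacks use S = {1, 3, 4, 6}:
n :  0  1  2  3  4  5  6  7  8  9 10 11 12 13 14 15 16 17 18 19 20 21 22 23 24
G :  0  1  0  1  2  3  2  0  1  0  1  2  3  2  0  1  0  1  2  3  2  0  1  0  1
Stack A: G(24) = 1.
Stack B: G(17) = 1.
Stack C: G(19) = 3.
Combined Grundy value = 1 ⊕ 1 ⊕ 3 = 3.

3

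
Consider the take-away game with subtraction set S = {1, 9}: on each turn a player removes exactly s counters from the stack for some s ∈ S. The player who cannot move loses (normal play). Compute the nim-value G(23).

1

G(0) = 0
G(1) = mex{0} = 1
G(2) = mex{1} = 0
G(3) = mex{0} = 1
G(4) = mex{1} = 0
G(5) = mex{0} = 1
G(6) = mex{1} = 0
G(7) = mex{0} = 1
G(8) = mex{1} = 0
G(9) = mex{0,0} = 1
G(10) = mex{1,1} = 0
G(11) = mex{0,0} = 1
G(12) = mex{1,1} = 0
G(13) = mex{0,0} = 1
G(14) = mex{1,1} = 0
G(15) = mex{0,0} = 1
G(16) = mex{1,1} = 0
G(17) = mex{0,0} = 1
G(18) = mex{1,1} = 0
G(19) = mex{0,0} = 1
G(20) = mex{1,1} = 0
G(21) = mex{0,0} = 1
G(22) = mex{1,1} = 0
G(23) = mex{0,0} = 1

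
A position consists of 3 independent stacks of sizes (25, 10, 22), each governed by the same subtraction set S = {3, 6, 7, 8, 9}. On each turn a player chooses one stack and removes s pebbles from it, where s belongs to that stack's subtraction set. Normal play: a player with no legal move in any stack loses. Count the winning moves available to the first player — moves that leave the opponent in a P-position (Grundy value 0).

All stacks use S = {3, 6, 7, 8, 9}:
G(0) = 0
G(1) = mex{} = 0
G(2) = mex{} = 0
G(3) = mex{0} = 1
G(4) = mex{0} = 1
G(5) = mex{0} = 1
G(6) = mex{1,0} = 2
G(7) = mex{1,0,0} = 2
G(8) = mex{1,0,0,0} = 2
G(9) = mex{2,1,0,0,0} = 3
G(10) = mex{2,1,1,0,0} = 3
G(11) = mex{2,1,1,1,0} = 3
G(12) = mex{3,2,1,1,1} = 0
G(13) = mex{3,2,2,1,1} = 0
G(14) = mex{3,2,2,2,1} = 0
G(15) = mex{0,3,2,2,2} = 1
G(16) = mex{0,3,3,2,2} = 1
G(17) = mex{0,3,3,3,2} = 1
G(18) = mex{1,0,3,3,3} = 2
G(19) = mex{1,0,0,3,3} = 2
G(20) = mex{1,0,0,0,3} = 2
G(21) = mex{2,1,0,0,0} = 3
G(22) = mex{2,1,1,0,0} = 3
G(23) = mex{2,1,1,1,0} = 3
G(24) = mex{3,2,1,1,1} = 0
G(25) = mex{3,2,2,1,1} = 0
Stack A: G(25) = 0.
Stack B: G(10) = 3.
Stack C: G(22) = 3.
Combined Grundy value = 0 ⊕ 3 ⊕ 3 = 0.
A winning move leaves total XOR = 0, i.e. changes one component's Grundy value g to g ⊕ X where X is the current total.
Stack A: target g' = 0⊕0 = 0, but every legal move changes the Grundy value (mex property), so 0 moves.
Stack B: target g' = 3⊕0 = 3, but every legal move changes the Grundy value (mex property), so 0 moves.
Stack C: target g' = 3⊕0 = 3, but every legal move changes the Grundy value (mex property), so 0 moves.

0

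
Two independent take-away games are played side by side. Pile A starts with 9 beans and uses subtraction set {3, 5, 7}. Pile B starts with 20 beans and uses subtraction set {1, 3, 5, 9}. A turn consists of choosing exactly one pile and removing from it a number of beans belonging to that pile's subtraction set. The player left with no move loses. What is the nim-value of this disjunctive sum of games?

Pile A, S = {3, 5, 7}:
n : 0 1 2 3 4 5 6 7 8 9
G : 0 0 0 1 1 1 2 2 2 3
G_A(9) = 3.
Pile B, S = {1, 3, 5, 9}:
G(0) = 0
G(1) = mex{0} = 1
G(2) = mex{1} = 0
G(3) = mex{0,0} = 1
G(4) = mex{1,1} = 0
G(5) = mex{0,0,0} = 1
G(6) = mex{1,1,1} = 0
G(7) = mex{0,0,0} = 1
G(8) = mex{1,1,1} = 0
G(9) = mex{0,0,0,0} = 1
G(10) = mex{1,1,1,1} = 0
G(11) = mex{0,0,0,0} = 1
G(12) = mex{1,1,1,1} = 0
G(13) = mex{0,0,0,0} = 1
G(14) = mex{1,1,1,1} = 0
G(15) = mex{0,0,0,0} = 1
G(16) = mex{1,1,1,1} = 0
G(17) = mex{0,0,0,0} = 1
G(18) = mex{1,1,1,1} = 0
G(19) = mex{0,0,0,0} = 1
G(20) = mex{1,1,1,1} = 0
G_B(20) = 0.
Combined Grundy value = 3 ⊕ 0 = 3.

3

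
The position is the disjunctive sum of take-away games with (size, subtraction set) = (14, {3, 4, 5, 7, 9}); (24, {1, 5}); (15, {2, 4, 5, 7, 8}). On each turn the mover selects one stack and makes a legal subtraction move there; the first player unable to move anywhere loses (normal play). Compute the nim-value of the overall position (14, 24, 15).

2

Stack A, S = {3, 4, 5, 7, 9}:
G(0) = 0
G(1) = mex{} = 0
G(2) = mex{} = 0
G(3) = mex{0} = 1
G(4) = mex{0,0} = 1
G(5) = mex{0,0,0} = 1
G(6) = mex{1,0,0} = 2
G(7) = mex{1,1,0,0} = 2
G(8) = mex{1,1,1,0} = 2
G(9) = mex{2,1,1,0,0} = 3
G(10) = mex{2,2,1,1,0} = 3
G(11) = mex{2,2,2,1,0} = 3
G(12) = mex{3,2,2,1,1} = 0
G(13) = mex{3,3,2,2,1} = 0
G(14) = mex{3,3,3,2,1} = 0
G_A(14) = 0.
Stack B, S = {1, 5}:
G(0) = 0
G(1) = mex{0} = 1
G(2) = mex{1} = 0
G(3) = mex{0} = 1
G(4) = mex{1} = 0
G(5) = mex{0,0} = 1
G(6) = mex{1,1} = 0
G(7) = mex{0,0} = 1
G(8) = mex{1,1} = 0
G(9) = mex{0,0} = 1
G(10) = mex{1,1} = 0
G(11) = mex{0,0} = 1
G(12) = mex{1,1} = 0
G(13) = mex{0,0} = 1
G(14) = mex{1,1} = 0
G(15) = mex{0,0} = 1
G(16) = mex{1,1} = 0
G(17) = mex{0,0} = 1
G(18) = mex{1,1} = 0
G(19) = mex{0,0} = 1
G(20) = mex{1,1} = 0
G(21) = mex{0,0} = 1
G(22) = mex{1,1} = 0
G(23) = mex{0,0} = 1
G(24) = mex{1,1} = 0
G_B(24) = 0.
Stack C, S = {2, 4, 5, 7, 8}:
n :  0  1  2  3  4  5  6  7  8  9 10 11 12 13 14 15
G :  0  0  1  1  2  2  3  3  4  4  0  0  1  1  2  2
G_C(15) = 2.
Combined Grundy value = 0 ⊕ 0 ⊕ 2 = 2.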